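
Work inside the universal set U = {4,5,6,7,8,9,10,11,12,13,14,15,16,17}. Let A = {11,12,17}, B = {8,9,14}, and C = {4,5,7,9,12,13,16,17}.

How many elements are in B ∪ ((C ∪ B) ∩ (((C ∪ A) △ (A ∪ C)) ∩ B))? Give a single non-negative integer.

3

C ∪ B = {4,5,7,8,9,12,13,14,16,17}
C ∪ A = {4,5,7,9,11,12,13,16,17}
A ∪ C = {4,5,7,9,11,12,13,16,17}
(C ∪ A) △ (A ∪ C) = {}
((C ∪ A) △ (A ∪ C)) ∩ B = {}
(C ∪ B) ∩ (((C ∪ A) △ (A ∪ C)) ∩ B) = {}
B ∪ ((C ∪ B) ∩ (((C ∪ A) △ (A ∪ C)) ∩ B)) = {8,9,14}
|B ∪ ((C ∪ B) ∩ (((C ∪ A) △ (A ∪ C)) ∩ B))| = 3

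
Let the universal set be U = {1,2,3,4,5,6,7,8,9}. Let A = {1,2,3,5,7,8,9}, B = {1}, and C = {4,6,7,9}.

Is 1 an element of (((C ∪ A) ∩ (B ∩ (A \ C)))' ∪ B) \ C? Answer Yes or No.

1 ∉ C and 1 ∈ A, so 1 ∈ C ∪ A
1 ∈ A and 1 ∉ C, so 1 ∈ A \ C
1 ∈ B and 1 ∈ (A \ C), so 1 ∈ B ∩ (A \ C)
1 ∈ (C ∪ A) and 1 ∈ (B ∩ (A \ C)), so 1 ∈ (C ∪ A) ∩ (B ∩ (A \ C))
1 ∉ ((C ∪ A) ∩ (B ∩ (A \ C)))' since 1 ∈ ((C ∪ A) ∩ (B ∩ (A \ C)))
1 ∉ ((C ∪ A) ∩ (B ∩ (A \ C)))' and 1 ∈ B, so 1 ∈ ((C ∪ A) ∩ (B ∩ (A \ C)))' ∪ B
1 ∈ (((C ∪ A) ∩ (B ∩ (A \ C)))' ∪ B) and 1 ∉ C, so 1 ∈ (((C ∪ A) ∩ (B ∩ (A \ C)))' ∪ B) \ C

Yes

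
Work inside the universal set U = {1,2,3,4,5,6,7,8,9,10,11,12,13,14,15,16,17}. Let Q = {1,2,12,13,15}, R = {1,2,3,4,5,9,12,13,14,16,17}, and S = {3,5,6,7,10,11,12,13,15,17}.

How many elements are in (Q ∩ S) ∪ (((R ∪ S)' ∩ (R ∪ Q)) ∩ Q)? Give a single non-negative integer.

Q ∩ S = {12,13,15}
R ∪ S = {1,2,3,4,5,6,7,9,10,11,12,13,14,15,16,17}
(R ∪ S)' = {8}
R ∪ Q = {1,2,3,4,5,9,12,13,14,15,16,17}
(R ∪ S)' ∩ (R ∪ Q) = {}
((R ∪ S)' ∩ (R ∪ Q)) ∩ Q = {}
(Q ∩ S) ∪ (((R ∪ S)' ∩ (R ∪ Q)) ∩ Q) = {12,13,15}
|(Q ∩ S) ∪ (((R ∪ S)' ∩ (R ∪ Q)) ∩ Q)| = 3

3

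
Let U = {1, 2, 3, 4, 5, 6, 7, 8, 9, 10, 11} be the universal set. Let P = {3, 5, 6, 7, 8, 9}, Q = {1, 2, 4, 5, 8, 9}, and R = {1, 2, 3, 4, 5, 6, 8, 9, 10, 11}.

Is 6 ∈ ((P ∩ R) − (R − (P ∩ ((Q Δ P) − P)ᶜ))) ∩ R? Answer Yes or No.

Yes

6 ∈ P and 6 ∈ R, so 6 ∈ P ∩ R
6 ∉ Q and 6 ∈ P, so 6 ∈ Q Δ P
6 ∈ (Q Δ P) and 6 ∈ P, so 6 ∉ (Q Δ P) − P
6 ∈ ((Q Δ P) − P)ᶜ since 6 ∉ ((Q Δ P) − P)
6 ∈ P and 6 ∈ ((Q Δ P) − P)ᶜ, so 6 ∈ P ∩ ((Q Δ P) − P)ᶜ
6 ∈ R and 6 ∈ (P ∩ ((Q Δ P) − P)ᶜ), so 6 ∉ R − (P ∩ ((Q Δ P) − P)ᶜ)
6 ∈ (P ∩ R) and 6 ∉ (R − (P ∩ ((Q Δ P) − P)ᶜ)), so 6 ∈ (P ∩ R) − (R − (P ∩ ((Q Δ P) − P)ᶜ))
6 ∈ ((P ∩ R) − (R − (P ∩ ((Q Δ P) − P)ᶜ))) and 6 ∈ R, so 6 ∈ ((P ∩ R) − (R − (P ∩ ((Q Δ P) − P)ᶜ))) ∩ R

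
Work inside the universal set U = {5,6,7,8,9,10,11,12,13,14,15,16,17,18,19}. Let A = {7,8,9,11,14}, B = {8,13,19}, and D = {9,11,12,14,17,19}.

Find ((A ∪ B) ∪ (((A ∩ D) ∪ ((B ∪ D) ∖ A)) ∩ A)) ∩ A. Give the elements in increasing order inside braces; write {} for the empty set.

{7,8,9,11,14}

A ∪ B = {7,8,9,11,13,14,19}
A ∩ D = {9,11,14}
B ∪ D = {8,9,11,12,13,14,17,19}
(B ∪ D) ∖ A = {12,13,17,19}
(A ∩ D) ∪ ((B ∪ D) ∖ A) = {9,11,12,13,14,17,19}
((A ∩ D) ∪ ((B ∪ D) ∖ A)) ∩ A = {9,11,14}
(A ∪ B) ∪ (((A ∩ D) ∪ ((B ∪ D) ∖ A)) ∩ A) = {7,8,9,11,13,14,19}
((A ∪ B) ∪ (((A ∩ D) ∪ ((B ∪ D) ∖ A)) ∩ A)) ∩ A = {7,8,9,11,14}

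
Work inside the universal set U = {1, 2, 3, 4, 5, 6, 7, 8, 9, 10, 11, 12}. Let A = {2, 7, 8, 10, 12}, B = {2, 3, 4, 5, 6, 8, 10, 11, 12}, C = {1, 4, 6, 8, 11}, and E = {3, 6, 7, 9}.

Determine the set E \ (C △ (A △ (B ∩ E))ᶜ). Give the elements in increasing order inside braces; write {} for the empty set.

{3, 7}

B ∩ E = {3, 6}
A △ (B ∩ E) = {2, 3, 6, 7, 8, 10, 12}
(A △ (B ∩ E))ᶜ = {1, 4, 5, 9, 11}
C △ (A △ (B ∩ E))ᶜ = {5, 6, 8, 9}
E \ (C △ (A △ (B ∩ E))ᶜ) = {3, 7}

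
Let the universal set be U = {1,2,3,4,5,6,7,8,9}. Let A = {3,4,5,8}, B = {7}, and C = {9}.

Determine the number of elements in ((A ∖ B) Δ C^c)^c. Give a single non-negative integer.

5

A ∖ B = {3,4,5,8}
C^c = {1,2,3,4,5,6,7,8}
(A ∖ B) Δ C^c = {1,2,6,7}
((A ∖ B) Δ C^c)^c = {3,4,5,8,9}
|((A ∖ B) Δ C^c)^c| = 5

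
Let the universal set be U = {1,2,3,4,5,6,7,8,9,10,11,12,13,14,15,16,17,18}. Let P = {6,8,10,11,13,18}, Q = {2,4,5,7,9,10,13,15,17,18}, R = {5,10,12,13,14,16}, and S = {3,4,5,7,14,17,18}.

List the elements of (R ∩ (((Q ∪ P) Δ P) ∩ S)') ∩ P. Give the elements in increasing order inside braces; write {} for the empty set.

Q ∪ P = {2,4,5,6,7,8,9,10,11,13,15,17,18}
(Q ∪ P) Δ P = {2,4,5,7,9,15,17}
((Q ∪ P) Δ P) ∩ S = {4,5,7,17}
(((Q ∪ P) Δ P) ∩ S)' = {1,2,3,6,8,9,10,11,12,13,14,15,16,18}
R ∩ (((Q ∪ P) Δ P) ∩ S)' = {10,12,13,14,16}
(R ∩ (((Q ∪ P) Δ P) ∩ S)') ∩ P = {10,13}

{10,13}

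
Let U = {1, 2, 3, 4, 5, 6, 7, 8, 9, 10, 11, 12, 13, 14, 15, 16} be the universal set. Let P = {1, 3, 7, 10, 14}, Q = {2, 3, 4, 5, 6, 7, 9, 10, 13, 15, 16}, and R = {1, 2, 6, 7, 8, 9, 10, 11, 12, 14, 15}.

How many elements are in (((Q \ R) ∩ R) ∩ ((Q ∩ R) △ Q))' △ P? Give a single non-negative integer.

Q \ R = {3, 4, 5, 13, 16}
(Q \ R) ∩ R = {}
Q ∩ R = {2, 6, 7, 9, 10, 15}
(Q ∩ R) △ Q = {3, 4, 5, 13, 16}
((Q \ R) ∩ R) ∩ ((Q ∩ R) △ Q) = {}
(((Q \ R) ∩ R) ∩ ((Q ∩ R) △ Q))' = {1, 2, 3, 4, 5, 6, 7, 8, 9, 10, 11, 12, 13, 14, 15, 16}
(((Q \ R) ∩ R) ∩ ((Q ∩ R) △ Q))' △ P = {2, 4, 5, 6, 8, 9, 11, 12, 13, 15, 16}
|(((Q \ R) ∩ R) ∩ ((Q ∩ R) △ Q))' △ P| = 11

11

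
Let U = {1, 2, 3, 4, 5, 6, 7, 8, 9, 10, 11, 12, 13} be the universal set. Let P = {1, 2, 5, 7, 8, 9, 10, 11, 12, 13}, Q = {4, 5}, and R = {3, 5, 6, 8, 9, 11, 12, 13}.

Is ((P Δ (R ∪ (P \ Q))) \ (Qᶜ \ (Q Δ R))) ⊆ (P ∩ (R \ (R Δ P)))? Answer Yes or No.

P \ Q = {1, 2, 7, 8, 9, 10, 11, 12, 13}
R ∪ (P \ Q) = {1, 2, 3, 5, 6, 7, 8, 9, 10, 11, 12, 13}
P Δ (R ∪ (P \ Q)) = {3, 6}
Qᶜ = {1, 2, 3, 6, 7, 8, 9, 10, 11, 12, 13}
Q Δ R = {3, 4, 6, 8, 9, 11, 12, 13}
Qᶜ \ (Q Δ R) = {1, 2, 7, 10}
(P Δ (R ∪ (P \ Q))) \ (Qᶜ \ (Q Δ R)) = {3, 6}
R Δ P = {1, 2, 3, 6, 7, 10}
R \ (R Δ P) = {5, 8, 9, 11, 12, 13}
P ∩ (R \ (R Δ P)) = {5, 8, 9, 11, 12, 13}
3 ∈ (P Δ (R ∪ (P \ Q))) \ (Qᶜ \ (Q Δ R)) but 3 ∉ P ∩ (R \ (R Δ P)), so the inclusion fails.

No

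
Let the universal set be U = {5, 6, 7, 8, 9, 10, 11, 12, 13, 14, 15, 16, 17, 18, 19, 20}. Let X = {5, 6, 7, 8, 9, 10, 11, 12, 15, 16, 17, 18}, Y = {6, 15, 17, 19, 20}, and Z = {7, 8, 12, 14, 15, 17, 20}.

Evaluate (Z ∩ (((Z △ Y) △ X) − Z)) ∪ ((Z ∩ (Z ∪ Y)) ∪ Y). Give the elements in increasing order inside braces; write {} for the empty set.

Z △ Y = {6, 7, 8, 12, 14, 19}
(Z △ Y) △ X = {5, 9, 10, 11, 14, 15, 16, 17, 18, 19}
((Z △ Y) △ X) − Z = {5, 9, 10, 11, 16, 18, 19}
Z ∩ (((Z △ Y) △ X) − Z) = {}
Z ∪ Y = {6, 7, 8, 12, 14, 15, 17, 19, 20}
Z ∩ (Z ∪ Y) = {7, 8, 12, 14, 15, 17, 20}
(Z ∩ (Z ∪ Y)) ∪ Y = {6, 7, 8, 12, 14, 15, 17, 19, 20}
(Z ∩ (((Z △ Y) △ X) − Z)) ∪ ((Z ∩ (Z ∪ Y)) ∪ Y) = {6, 7, 8, 12, 14, 15, 17, 19, 20}

{6, 7, 8, 12, 14, 15, 17, 19, 20}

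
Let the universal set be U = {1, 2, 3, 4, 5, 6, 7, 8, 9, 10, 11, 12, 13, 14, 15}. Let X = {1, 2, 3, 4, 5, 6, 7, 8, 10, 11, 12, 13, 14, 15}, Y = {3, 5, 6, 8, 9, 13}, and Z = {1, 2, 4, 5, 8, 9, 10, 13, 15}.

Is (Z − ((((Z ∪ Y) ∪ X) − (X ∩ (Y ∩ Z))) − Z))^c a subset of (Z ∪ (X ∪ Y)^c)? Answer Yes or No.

No

Z ∪ Y = {1, 2, 3, 4, 5, 6, 8, 9, 10, 13, 15}
(Z ∪ Y) ∪ X = {1, 2, 3, 4, 5, 6, 7, 8, 9, 10, 11, 12, 13, 14, 15}
Y ∩ Z = {5, 8, 9, 13}
X ∩ (Y ∩ Z) = {5, 8, 13}
((Z ∪ Y) ∪ X) − (X ∩ (Y ∩ Z)) = {1, 2, 3, 4, 6, 7, 9, 10, 11, 12, 14, 15}
(((Z ∪ Y) ∪ X) − (X ∩ (Y ∩ Z))) − Z = {3, 6, 7, 11, 12, 14}
Z − ((((Z ∪ Y) ∪ X) − (X ∩ (Y ∩ Z))) − Z) = {1, 2, 4, 5, 8, 9, 10, 13, 15}
(Z − ((((Z ∪ Y) ∪ X) − (X ∩ (Y ∩ Z))) − Z))^c = {3, 6, 7, 11, 12, 14}
X ∪ Y = {1, 2, 3, 4, 5, 6, 7, 8, 9, 10, 11, 12, 13, 14, 15}
(X ∪ Y)^c = {}
Z ∪ (X ∪ Y)^c = {1, 2, 4, 5, 8, 9, 10, 13, 15}
3 ∈ (Z − ((((Z ∪ Y) ∪ X) − (X ∩ (Y ∩ Z))) − Z))^c but 3 ∉ Z ∪ (X ∪ Y)^c, so the inclusion fails.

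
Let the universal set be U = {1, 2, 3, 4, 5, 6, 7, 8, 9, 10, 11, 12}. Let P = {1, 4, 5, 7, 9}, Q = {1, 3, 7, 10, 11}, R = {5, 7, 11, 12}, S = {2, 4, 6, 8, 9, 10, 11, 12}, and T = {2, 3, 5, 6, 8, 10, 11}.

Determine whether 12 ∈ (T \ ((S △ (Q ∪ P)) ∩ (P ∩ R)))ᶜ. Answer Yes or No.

12 ∉ Q and 12 ∉ P, so 12 ∉ Q ∪ P
12 ∈ S and 12 ∉ (Q ∪ P), so 12 ∈ S △ (Q ∪ P)
12 ∉ P and 12 ∈ R, so 12 ∉ P ∩ R
12 ∈ (S △ (Q ∪ P)) and 12 ∉ (P ∩ R), so 12 ∉ (S △ (Q ∪ P)) ∩ (P ∩ R)
12 ∉ T and 12 ∉ ((S △ (Q ∪ P)) ∩ (P ∩ R)), so 12 ∉ T \ ((S △ (Q ∪ P)) ∩ (P ∩ R))
12 ∈ (T \ ((S △ (Q ∪ P)) ∩ (P ∩ R)))ᶜ since 12 ∉ (T \ ((S △ (Q ∪ P)) ∩ (P ∩ R)))

Yes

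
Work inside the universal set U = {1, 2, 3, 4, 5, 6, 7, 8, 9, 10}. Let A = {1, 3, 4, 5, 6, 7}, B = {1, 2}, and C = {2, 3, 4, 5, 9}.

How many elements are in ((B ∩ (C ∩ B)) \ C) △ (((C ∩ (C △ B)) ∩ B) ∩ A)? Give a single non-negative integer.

0

C ∩ B = {2}
B ∩ (C ∩ B) = {2}
(B ∩ (C ∩ B)) \ C = {}
C △ B = {1, 3, 4, 5, 9}
C ∩ (C △ B) = {3, 4, 5, 9}
(C ∩ (C △ B)) ∩ B = {}
((C ∩ (C △ B)) ∩ B) ∩ A = {}
((B ∩ (C ∩ B)) \ C) △ (((C ∩ (C △ B)) ∩ B) ∩ A) = {}
|((B ∩ (C ∩ B)) \ C) △ (((C ∩ (C △ B)) ∩ B) ∩ A)| = 0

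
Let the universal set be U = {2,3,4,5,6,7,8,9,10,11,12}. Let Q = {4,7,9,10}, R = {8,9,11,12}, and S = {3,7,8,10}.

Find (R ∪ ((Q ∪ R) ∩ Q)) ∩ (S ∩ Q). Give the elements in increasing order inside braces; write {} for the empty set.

Q ∪ R = {4,7,8,9,10,11,12}
(Q ∪ R) ∩ Q = {4,7,9,10}
R ∪ ((Q ∪ R) ∩ Q) = {4,7,8,9,10,11,12}
S ∩ Q = {7,10}
(R ∪ ((Q ∪ R) ∩ Q)) ∩ (S ∩ Q) = {7,10}

{7,10}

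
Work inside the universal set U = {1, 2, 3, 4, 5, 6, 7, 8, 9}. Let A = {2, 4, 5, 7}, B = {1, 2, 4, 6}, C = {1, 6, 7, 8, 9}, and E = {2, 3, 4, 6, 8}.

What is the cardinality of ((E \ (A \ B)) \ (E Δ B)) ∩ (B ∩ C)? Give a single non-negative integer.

1

A \ B = {5, 7}
E \ (A \ B) = {2, 3, 4, 6, 8}
E Δ B = {1, 3, 8}
(E \ (A \ B)) \ (E Δ B) = {2, 4, 6}
B ∩ C = {1, 6}
((E \ (A \ B)) \ (E Δ B)) ∩ (B ∩ C) = {6}
|((E \ (A \ B)) \ (E Δ B)) ∩ (B ∩ C)| = 1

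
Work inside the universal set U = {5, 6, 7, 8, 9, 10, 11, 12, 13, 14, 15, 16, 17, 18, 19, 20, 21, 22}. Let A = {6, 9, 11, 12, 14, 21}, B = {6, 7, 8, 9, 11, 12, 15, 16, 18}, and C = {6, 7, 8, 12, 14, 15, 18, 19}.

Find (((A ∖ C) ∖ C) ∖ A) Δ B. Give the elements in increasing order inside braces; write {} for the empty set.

{6, 7, 8, 9, 11, 12, 15, 16, 18}

A ∖ C = {9, 11, 21}
(A ∖ C) ∖ C = {9, 11, 21}
((A ∖ C) ∖ C) ∖ A = {}
(((A ∖ C) ∖ C) ∖ A) Δ B = {6, 7, 8, 9, 11, 12, 15, 16, 18}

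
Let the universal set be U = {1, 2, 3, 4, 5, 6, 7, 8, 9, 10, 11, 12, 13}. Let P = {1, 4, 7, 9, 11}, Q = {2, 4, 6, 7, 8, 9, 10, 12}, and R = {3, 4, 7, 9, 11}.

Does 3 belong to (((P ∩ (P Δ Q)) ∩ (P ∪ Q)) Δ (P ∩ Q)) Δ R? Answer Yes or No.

Yes

3 ∉ P and 3 ∉ Q, so 3 ∉ P Δ Q
3 ∉ P and 3 ∉ (P Δ Q), so 3 ∉ P ∩ (P Δ Q)
3 ∉ P and 3 ∉ Q, so 3 ∉ P ∪ Q
3 ∉ (P ∩ (P Δ Q)) and 3 ∉ (P ∪ Q), so 3 ∉ (P ∩ (P Δ Q)) ∩ (P ∪ Q)
3 ∉ P and 3 ∉ Q, so 3 ∉ P ∩ Q
3 ∉ ((P ∩ (P Δ Q)) ∩ (P ∪ Q)) and 3 ∉ (P ∩ Q), so 3 ∉ ((P ∩ (P Δ Q)) ∩ (P ∪ Q)) Δ (P ∩ Q)
3 ∉ (((P ∩ (P Δ Q)) ∩ (P ∪ Q)) Δ (P ∩ Q)) and 3 ∈ R, so 3 ∈ (((P ∩ (P Δ Q)) ∩ (P ∪ Q)) Δ (P ∩ Q)) Δ R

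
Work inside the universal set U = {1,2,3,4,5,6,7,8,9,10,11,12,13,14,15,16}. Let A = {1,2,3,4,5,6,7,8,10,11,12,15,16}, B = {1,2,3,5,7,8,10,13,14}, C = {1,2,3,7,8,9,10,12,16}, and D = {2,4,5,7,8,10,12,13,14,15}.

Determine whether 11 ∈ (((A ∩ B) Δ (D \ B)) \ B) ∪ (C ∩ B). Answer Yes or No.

No

11 ∈ A and 11 ∉ B, so 11 ∉ A ∩ B
11 ∉ D and 11 ∉ B, so 11 ∉ D \ B
11 ∉ (A ∩ B) and 11 ∉ (D \ B), so 11 ∉ (A ∩ B) Δ (D \ B)
11 ∉ ((A ∩ B) Δ (D \ B)) and 11 ∉ B, so 11 ∉ ((A ∩ B) Δ (D \ B)) \ B
11 ∉ C and 11 ∉ B, so 11 ∉ C ∩ B
11 ∉ (((A ∩ B) Δ (D \ B)) \ B) and 11 ∉ (C ∩ B), so 11 ∉ (((A ∩ B) Δ (D \ B)) \ B) ∪ (C ∩ B)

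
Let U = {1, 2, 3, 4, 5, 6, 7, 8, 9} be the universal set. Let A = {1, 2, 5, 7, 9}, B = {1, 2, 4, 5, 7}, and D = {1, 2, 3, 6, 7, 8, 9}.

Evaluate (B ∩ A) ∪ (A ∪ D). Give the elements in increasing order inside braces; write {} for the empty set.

{1, 2, 3, 5, 6, 7, 8, 9}

B ∩ A = {1, 2, 5, 7}
A ∪ D = {1, 2, 3, 5, 6, 7, 8, 9}
(B ∩ A) ∪ (A ∪ D) = {1, 2, 3, 5, 6, 7, 8, 9}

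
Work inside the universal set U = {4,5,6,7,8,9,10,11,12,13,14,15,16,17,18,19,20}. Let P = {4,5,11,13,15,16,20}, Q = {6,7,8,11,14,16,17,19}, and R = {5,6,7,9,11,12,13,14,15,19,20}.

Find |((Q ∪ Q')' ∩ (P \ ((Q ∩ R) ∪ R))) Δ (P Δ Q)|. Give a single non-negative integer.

11

Q' = {4,5,9,10,12,13,15,18,20}
Q ∪ Q' = {4,5,6,7,8,9,10,11,12,13,14,15,16,17,18,19,20}
(Q ∪ Q')' = {}
Q ∩ R = {6,7,11,14,19}
(Q ∩ R) ∪ R = {5,6,7,9,11,12,13,14,15,19,20}
P \ ((Q ∩ R) ∪ R) = {4,16}
(Q ∪ Q')' ∩ (P \ ((Q ∩ R) ∪ R)) = {}
P Δ Q = {4,5,6,7,8,13,14,15,17,19,20}
((Q ∪ Q')' ∩ (P \ ((Q ∩ R) ∪ R))) Δ (P Δ Q) = {4,5,6,7,8,13,14,15,17,19,20}
|((Q ∪ Q')' ∩ (P \ ((Q ∩ R) ∪ R))) Δ (P Δ Q)| = 11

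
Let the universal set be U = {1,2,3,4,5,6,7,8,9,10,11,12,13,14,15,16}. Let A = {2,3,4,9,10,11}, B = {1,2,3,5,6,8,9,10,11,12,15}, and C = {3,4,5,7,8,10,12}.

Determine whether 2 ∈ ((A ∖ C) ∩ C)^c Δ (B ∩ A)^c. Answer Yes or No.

2 ∈ A and 2 ∉ C, so 2 ∈ A ∖ C
2 ∈ (A ∖ C) and 2 ∉ C, so 2 ∉ (A ∖ C) ∩ C
2 ∈ ((A ∖ C) ∩ C)^c since 2 ∉ ((A ∖ C) ∩ C)
2 ∈ B and 2 ∈ A, so 2 ∈ B ∩ A
2 ∉ (B ∩ A)^c since 2 ∈ (B ∩ A)
2 ∈ ((A ∖ C) ∩ C)^c and 2 ∉ (B ∩ A)^c, so 2 ∈ ((A ∖ C) ∩ C)^c Δ (B ∩ A)^c

Yes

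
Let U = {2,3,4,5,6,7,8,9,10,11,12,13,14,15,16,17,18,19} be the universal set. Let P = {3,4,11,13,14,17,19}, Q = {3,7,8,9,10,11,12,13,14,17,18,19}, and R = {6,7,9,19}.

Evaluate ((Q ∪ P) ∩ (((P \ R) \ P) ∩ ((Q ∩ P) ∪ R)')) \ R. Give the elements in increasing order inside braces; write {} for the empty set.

Q ∪ P = {3,4,7,8,9,10,11,12,13,14,17,18,19}
P \ R = {3,4,11,13,14,17}
(P \ R) \ P = {}
Q ∩ P = {3,11,13,14,17,19}
(Q ∩ P) ∪ R = {3,6,7,9,11,13,14,17,19}
((Q ∩ P) ∪ R)' = {2,4,5,8,10,12,15,16,18}
((P \ R) \ P) ∩ ((Q ∩ P) ∪ R)' = {}
(Q ∪ P) ∩ (((P \ R) \ P) ∩ ((Q ∩ P) ∪ R)') = {}
((Q ∪ P) ∩ (((P \ R) \ P) ∩ ((Q ∩ P) ∪ R)')) \ R = {}

{}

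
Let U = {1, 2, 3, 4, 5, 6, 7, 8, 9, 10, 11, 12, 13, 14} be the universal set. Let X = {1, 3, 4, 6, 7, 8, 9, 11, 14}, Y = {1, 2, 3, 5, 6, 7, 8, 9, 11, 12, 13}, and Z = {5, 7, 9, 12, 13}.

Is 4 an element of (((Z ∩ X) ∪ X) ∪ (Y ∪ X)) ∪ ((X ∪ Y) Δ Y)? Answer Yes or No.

4 ∉ Z and 4 ∈ X, so 4 ∉ Z ∩ X
4 ∉ (Z ∩ X) and 4 ∈ X, so 4 ∈ (Z ∩ X) ∪ X
4 ∉ Y and 4 ∈ X, so 4 ∈ Y ∪ X
4 ∈ ((Z ∩ X) ∪ X) and 4 ∈ (Y ∪ X), so 4 ∈ ((Z ∩ X) ∪ X) ∪ (Y ∪ X)
4 ∈ X and 4 ∉ Y, so 4 ∈ X ∪ Y
4 ∈ (X ∪ Y) and 4 ∉ Y, so 4 ∈ (X ∪ Y) Δ Y
4 ∈ (((Z ∩ X) ∪ X) ∪ (Y ∪ X)) and 4 ∈ ((X ∪ Y) Δ Y), so 4 ∈ (((Z ∩ X) ∪ X) ∪ (Y ∪ X)) ∪ ((X ∪ Y) Δ Y)

Yes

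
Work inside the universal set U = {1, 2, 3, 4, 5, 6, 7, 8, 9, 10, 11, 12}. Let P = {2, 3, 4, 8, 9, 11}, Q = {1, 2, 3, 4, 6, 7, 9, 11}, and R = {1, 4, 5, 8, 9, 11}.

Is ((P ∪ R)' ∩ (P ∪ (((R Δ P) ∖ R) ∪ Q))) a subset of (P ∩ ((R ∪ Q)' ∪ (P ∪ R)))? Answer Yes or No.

No

P ∪ R = {1, 2, 3, 4, 5, 8, 9, 11}
(P ∪ R)' = {6, 7, 10, 12}
R Δ P = {1, 2, 3, 5}
(R Δ P) ∖ R = {2, 3}
((R Δ P) ∖ R) ∪ Q = {1, 2, 3, 4, 6, 7, 9, 11}
P ∪ (((R Δ P) ∖ R) ∪ Q) = {1, 2, 3, 4, 6, 7, 8, 9, 11}
(P ∪ R)' ∩ (P ∪ (((R Δ P) ∖ R) ∪ Q)) = {6, 7}
R ∪ Q = {1, 2, 3, 4, 5, 6, 7, 8, 9, 11}
(R ∪ Q)' = {10, 12}
(R ∪ Q)' ∪ (P ∪ R) = {1, 2, 3, 4, 5, 8, 9, 10, 11, 12}
P ∩ ((R ∪ Q)' ∪ (P ∪ R)) = {2, 3, 4, 8, 9, 11}
6 ∈ (P ∪ R)' ∩ (P ∪ (((R Δ P) ∖ R) ∪ Q)) but 6 ∉ P ∩ ((R ∪ Q)' ∪ (P ∪ R)), so the inclusion fails.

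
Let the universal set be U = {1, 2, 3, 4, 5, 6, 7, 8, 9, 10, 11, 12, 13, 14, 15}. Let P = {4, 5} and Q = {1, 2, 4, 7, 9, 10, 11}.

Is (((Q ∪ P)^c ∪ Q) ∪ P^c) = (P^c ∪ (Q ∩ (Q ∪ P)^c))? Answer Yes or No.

No

Q ∪ P = {1, 2, 4, 5, 7, 9, 10, 11}
(Q ∪ P)^c = {3, 6, 8, 12, 13, 14, 15}
(Q ∪ P)^c ∪ Q = {1, 2, 3, 4, 6, 7, 8, 9, 10, 11, 12, 13, 14, 15}
P^c = {1, 2, 3, 6, 7, 8, 9, 10, 11, 12, 13, 14, 15}
((Q ∪ P)^c ∪ Q) ∪ P^c = {1, 2, 3, 4, 6, 7, 8, 9, 10, 11, 12, 13, 14, 15}
Q ∩ (Q ∪ P)^c = {}
P^c ∪ (Q ∩ (Q ∪ P)^c) = {1, 2, 3, 6, 7, 8, 9, 10, 11, 12, 13, 14, 15}
4 ∈ ((Q ∪ P)^c ∪ Q) ∪ P^c but 4 ∉ P^c ∪ (Q ∩ (Q ∪ P)^c), so they differ.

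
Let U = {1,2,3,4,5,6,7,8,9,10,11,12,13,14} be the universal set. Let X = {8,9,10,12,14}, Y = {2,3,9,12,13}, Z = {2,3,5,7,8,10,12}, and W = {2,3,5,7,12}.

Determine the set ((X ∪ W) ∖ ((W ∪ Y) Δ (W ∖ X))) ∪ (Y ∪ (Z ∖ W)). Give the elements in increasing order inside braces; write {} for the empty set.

X ∪ W = {2,3,5,7,8,9,10,12,14}
W ∪ Y = {2,3,5,7,9,12,13}
W ∖ X = {2,3,5,7}
(W ∪ Y) Δ (W ∖ X) = {9,12,13}
(X ∪ W) ∖ ((W ∪ Y) Δ (W ∖ X)) = {2,3,5,7,8,10,14}
Z ∖ W = {8,10}
Y ∪ (Z ∖ W) = {2,3,8,9,10,12,13}
((X ∪ W) ∖ ((W ∪ Y) Δ (W ∖ X))) ∪ (Y ∪ (Z ∖ W)) = {2,3,5,7,8,9,10,12,13,14}

{2,3,5,7,8,9,10,12,13,14}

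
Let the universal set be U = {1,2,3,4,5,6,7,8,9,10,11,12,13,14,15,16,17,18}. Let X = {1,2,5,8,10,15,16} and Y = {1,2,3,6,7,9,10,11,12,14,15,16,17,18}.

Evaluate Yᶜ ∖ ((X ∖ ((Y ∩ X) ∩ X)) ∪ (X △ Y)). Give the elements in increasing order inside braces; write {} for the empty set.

Yᶜ = {4,5,8,13}
Y ∩ X = {1,2,10,15,16}
(Y ∩ X) ∩ X = {1,2,10,15,16}
X ∖ ((Y ∩ X) ∩ X) = {5,8}
X △ Y = {3,5,6,7,8,9,11,12,14,17,18}
(X ∖ ((Y ∩ X) ∩ X)) ∪ (X △ Y) = {3,5,6,7,8,9,11,12,14,17,18}
Yᶜ ∖ ((X ∖ ((Y ∩ X) ∩ X)) ∪ (X △ Y)) = {4,13}

{4,13}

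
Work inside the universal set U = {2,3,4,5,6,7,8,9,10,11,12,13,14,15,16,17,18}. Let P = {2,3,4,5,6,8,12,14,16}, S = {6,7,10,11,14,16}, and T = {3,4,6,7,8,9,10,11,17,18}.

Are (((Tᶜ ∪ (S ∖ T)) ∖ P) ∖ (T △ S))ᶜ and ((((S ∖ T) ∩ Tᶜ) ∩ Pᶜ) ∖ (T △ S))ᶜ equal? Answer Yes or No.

Tᶜ = {2,5,12,13,14,15,16}
S ∖ T = {14,16}
Tᶜ ∪ (S ∖ T) = {2,5,12,13,14,15,16}
(Tᶜ ∪ (S ∖ T)) ∖ P = {13,15}
T △ S = {3,4,8,9,14,16,17,18}
((Tᶜ ∪ (S ∖ T)) ∖ P) ∖ (T △ S) = {13,15}
(((Tᶜ ∪ (S ∖ T)) ∖ P) ∖ (T △ S))ᶜ = {2,3,4,5,6,7,8,9,10,11,12,14,16,17,18}
(S ∖ T) ∩ Tᶜ = {14,16}
Pᶜ = {7,9,10,11,13,15,17,18}
((S ∖ T) ∩ Tᶜ) ∩ Pᶜ = {}
(((S ∖ T) ∩ Tᶜ) ∩ Pᶜ) ∖ (T △ S) = {}
((((S ∖ T) ∩ Tᶜ) ∩ Pᶜ) ∖ (T △ S))ᶜ = {2,3,4,5,6,7,8,9,10,11,12,13,14,15,16,17,18}
13 ∈ ((((S ∖ T) ∩ Tᶜ) ∩ Pᶜ) ∖ (T △ S))ᶜ but 13 ∉ (((Tᶜ ∪ (S ∖ T)) ∖ P) ∖ (T △ S))ᶜ, so they differ.

No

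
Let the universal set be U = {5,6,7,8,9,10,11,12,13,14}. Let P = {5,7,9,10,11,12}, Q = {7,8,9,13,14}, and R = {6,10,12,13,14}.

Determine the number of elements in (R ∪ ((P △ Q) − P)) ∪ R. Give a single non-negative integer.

P △ Q = {5,8,10,11,12,13,14}
(P △ Q) − P = {8,13,14}
R ∪ ((P △ Q) − P) = {6,8,10,12,13,14}
(R ∪ ((P △ Q) − P)) ∪ R = {6,8,10,12,13,14}
|(R ∪ ((P △ Q) − P)) ∪ R| = 6

6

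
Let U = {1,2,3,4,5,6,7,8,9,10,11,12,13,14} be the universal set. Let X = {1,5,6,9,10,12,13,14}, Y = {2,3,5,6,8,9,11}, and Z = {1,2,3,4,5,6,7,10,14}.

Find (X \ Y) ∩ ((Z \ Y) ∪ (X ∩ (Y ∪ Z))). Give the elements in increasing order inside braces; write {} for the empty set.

X \ Y = {1,10,12,13,14}
Z \ Y = {1,4,7,10,14}
Y ∪ Z = {1,2,3,4,5,6,7,8,9,10,11,14}
X ∩ (Y ∪ Z) = {1,5,6,9,10,14}
(Z \ Y) ∪ (X ∩ (Y ∪ Z)) = {1,4,5,6,7,9,10,14}
(X \ Y) ∩ ((Z \ Y) ∪ (X ∩ (Y ∪ Z))) = {1,10,14}

{1,10,14}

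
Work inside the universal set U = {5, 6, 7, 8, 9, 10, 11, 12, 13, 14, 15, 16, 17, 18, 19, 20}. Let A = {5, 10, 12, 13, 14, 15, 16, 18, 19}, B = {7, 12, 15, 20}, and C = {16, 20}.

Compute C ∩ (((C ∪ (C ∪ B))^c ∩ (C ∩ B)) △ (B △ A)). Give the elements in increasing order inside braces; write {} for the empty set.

{16, 20}

C ∪ B = {7, 12, 15, 16, 20}
C ∪ (C ∪ B) = {7, 12, 15, 16, 20}
(C ∪ (C ∪ B))^c = {5, 6, 8, 9, 10, 11, 13, 14, 17, 18, 19}
C ∩ B = {20}
(C ∪ (C ∪ B))^c ∩ (C ∩ B) = {}
B △ A = {5, 7, 10, 13, 14, 16, 18, 19, 20}
((C ∪ (C ∪ B))^c ∩ (C ∩ B)) △ (B △ A) = {5, 7, 10, 13, 14, 16, 18, 19, 20}
C ∩ (((C ∪ (C ∪ B))^c ∩ (C ∩ B)) △ (B △ A)) = {16, 20}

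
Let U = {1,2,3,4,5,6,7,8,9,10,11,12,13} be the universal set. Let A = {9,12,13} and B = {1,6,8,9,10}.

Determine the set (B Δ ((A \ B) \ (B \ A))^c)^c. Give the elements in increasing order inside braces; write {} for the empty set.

{1,6,8,9,10,12,13}

A \ B = {12,13}
B \ A = {1,6,8,10}
(A \ B) \ (B \ A) = {12,13}
((A \ B) \ (B \ A))^c = {1,2,3,4,5,6,7,8,9,10,11}
B Δ ((A \ B) \ (B \ A))^c = {2,3,4,5,7,11}
(B Δ ((A \ B) \ (B \ A))^c)^c = {1,6,8,9,10,12,13}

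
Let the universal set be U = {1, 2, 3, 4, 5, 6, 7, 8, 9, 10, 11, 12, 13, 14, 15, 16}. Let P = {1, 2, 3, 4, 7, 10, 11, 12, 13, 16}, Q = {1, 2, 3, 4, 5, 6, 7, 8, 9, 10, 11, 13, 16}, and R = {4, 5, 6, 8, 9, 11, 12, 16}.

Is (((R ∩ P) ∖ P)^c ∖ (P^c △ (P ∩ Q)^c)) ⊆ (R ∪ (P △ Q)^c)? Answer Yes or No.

R ∩ P = {4, 11, 12, 16}
(R ∩ P) ∖ P = {}
((R ∩ P) ∖ P)^c = {1, 2, 3, 4, 5, 6, 7, 8, 9, 10, 11, 12, 13, 14, 15, 16}
P^c = {5, 6, 8, 9, 14, 15}
P ∩ Q = {1, 2, 3, 4, 7, 10, 11, 13, 16}
(P ∩ Q)^c = {5, 6, 8, 9, 12, 14, 15}
P^c △ (P ∩ Q)^c = {12}
((R ∩ P) ∖ P)^c ∖ (P^c △ (P ∩ Q)^c) = {1, 2, 3, 4, 5, 6, 7, 8, 9, 10, 11, 13, 14, 15, 16}
P △ Q = {5, 6, 8, 9, 12}
(P △ Q)^c = {1, 2, 3, 4, 7, 10, 11, 13, 14, 15, 16}
R ∪ (P △ Q)^c = {1, 2, 3, 4, 5, 6, 7, 8, 9, 10, 11, 12, 13, 14, 15, 16}
Every element of {1, 2, 3, 4, 5, 6, 7, 8, 9, 10, 11, 13, 14, 15, 16} is in {1, 2, 3, 4, 5, 6, 7, 8, 9, 10, 11, 12, 13, 14, 15, 16}, so ((R ∩ P) ∖ P)^c ∖ (P^c △ (P ∩ Q)^c) ⊆ R ∪ (P △ Q)^c.

Yes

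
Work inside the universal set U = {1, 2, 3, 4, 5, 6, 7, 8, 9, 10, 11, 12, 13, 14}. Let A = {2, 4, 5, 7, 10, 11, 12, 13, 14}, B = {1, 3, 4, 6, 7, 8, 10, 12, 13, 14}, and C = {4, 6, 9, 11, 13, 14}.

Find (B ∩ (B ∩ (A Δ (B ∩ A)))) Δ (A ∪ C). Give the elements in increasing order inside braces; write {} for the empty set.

{2, 4, 5, 6, 7, 9, 10, 11, 12, 13, 14}

B ∩ A = {4, 7, 10, 12, 13, 14}
A Δ (B ∩ A) = {2, 5, 11}
B ∩ (A Δ (B ∩ A)) = {}
B ∩ (B ∩ (A Δ (B ∩ A))) = {}
A ∪ C = {2, 4, 5, 6, 7, 9, 10, 11, 12, 13, 14}
(B ∩ (B ∩ (A Δ (B ∩ A)))) Δ (A ∪ C) = {2, 4, 5, 6, 7, 9, 10, 11, 12, 13, 14}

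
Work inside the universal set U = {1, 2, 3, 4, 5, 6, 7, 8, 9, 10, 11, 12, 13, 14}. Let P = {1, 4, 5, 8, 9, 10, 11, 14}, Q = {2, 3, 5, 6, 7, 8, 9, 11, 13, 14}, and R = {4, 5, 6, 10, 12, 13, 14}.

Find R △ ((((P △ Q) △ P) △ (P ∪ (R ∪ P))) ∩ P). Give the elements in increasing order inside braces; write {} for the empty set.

P △ Q = {1, 2, 3, 4, 6, 7, 10, 13}
(P △ Q) △ P = {2, 3, 5, 6, 7, 8, 9, 11, 13, 14}
R ∪ P = {1, 4, 5, 6, 8, 9, 10, 11, 12, 13, 14}
P ∪ (R ∪ P) = {1, 4, 5, 6, 8, 9, 10, 11, 12, 13, 14}
((P △ Q) △ P) △ (P ∪ (R ∪ P)) = {1, 2, 3, 4, 7, 10, 12}
(((P △ Q) △ P) △ (P ∪ (R ∪ P))) ∩ P = {1, 4, 10}
R △ ((((P △ Q) △ P) △ (P ∪ (R ∪ P))) ∩ P) = {1, 5, 6, 12, 13, 14}

{1, 5, 6, 12, 13, 14}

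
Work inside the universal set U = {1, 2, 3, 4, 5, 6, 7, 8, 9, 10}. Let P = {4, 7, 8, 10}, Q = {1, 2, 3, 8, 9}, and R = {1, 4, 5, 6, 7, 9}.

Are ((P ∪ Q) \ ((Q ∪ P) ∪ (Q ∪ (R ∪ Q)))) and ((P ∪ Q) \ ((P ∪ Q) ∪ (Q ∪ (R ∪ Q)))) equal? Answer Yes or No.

P ∪ Q = {1, 2, 3, 4, 7, 8, 9, 10}
Q ∪ P = {1, 2, 3, 4, 7, 8, 9, 10}
R ∪ Q = {1, 2, 3, 4, 5, 6, 7, 8, 9}
Q ∪ (R ∪ Q) = {1, 2, 3, 4, 5, 6, 7, 8, 9}
(Q ∪ P) ∪ (Q ∪ (R ∪ Q)) = {1, 2, 3, 4, 5, 6, 7, 8, 9, 10}
(P ∪ Q) \ ((Q ∪ P) ∪ (Q ∪ (R ∪ Q))) = {}
(P ∪ Q) ∪ (Q ∪ (R ∪ Q)) = {1, 2, 3, 4, 5, 6, 7, 8, 9, 10}
(P ∪ Q) \ ((P ∪ Q) ∪ (Q ∪ (R ∪ Q))) = {}
Both equal {}, so (P ∪ Q) \ ((Q ∪ P) ∪ (Q ∪ (R ∪ Q))) = (P ∪ Q) \ ((P ∪ Q) ∪ (Q ∪ (R ∪ Q))).

Yes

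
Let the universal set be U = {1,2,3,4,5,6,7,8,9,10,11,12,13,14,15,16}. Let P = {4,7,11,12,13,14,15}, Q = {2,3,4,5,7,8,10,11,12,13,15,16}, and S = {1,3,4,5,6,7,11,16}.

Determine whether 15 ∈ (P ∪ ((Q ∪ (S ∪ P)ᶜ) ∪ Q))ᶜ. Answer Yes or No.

15 ∉ S and 15 ∈ P, so 15 ∈ S ∪ P
15 ∉ (S ∪ P)ᶜ since 15 ∈ (S ∪ P)
15 ∈ Q and 15 ∉ (S ∪ P)ᶜ, so 15 ∈ Q ∪ (S ∪ P)ᶜ
15 ∈ (Q ∪ (S ∪ P)ᶜ) and 15 ∈ Q, so 15 ∈ (Q ∪ (S ∪ P)ᶜ) ∪ Q
15 ∈ P and 15 ∈ ((Q ∪ (S ∪ P)ᶜ) ∪ Q), so 15 ∈ P ∪ ((Q ∪ (S ∪ P)ᶜ) ∪ Q)
15 ∉ (P ∪ ((Q ∪ (S ∪ P)ᶜ) ∪ Q))ᶜ since 15 ∈ (P ∪ ((Q ∪ (S ∪ P)ᶜ) ∪ Q))

No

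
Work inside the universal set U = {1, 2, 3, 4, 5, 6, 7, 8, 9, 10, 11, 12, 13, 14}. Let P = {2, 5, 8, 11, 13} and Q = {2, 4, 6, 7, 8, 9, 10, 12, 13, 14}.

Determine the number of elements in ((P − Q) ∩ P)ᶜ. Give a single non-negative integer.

12

P − Q = {5, 11}
(P − Q) ∩ P = {5, 11}
((P − Q) ∩ P)ᶜ = {1, 2, 3, 4, 6, 7, 8, 9, 10, 12, 13, 14}
|((P − Q) ∩ P)ᶜ| = 12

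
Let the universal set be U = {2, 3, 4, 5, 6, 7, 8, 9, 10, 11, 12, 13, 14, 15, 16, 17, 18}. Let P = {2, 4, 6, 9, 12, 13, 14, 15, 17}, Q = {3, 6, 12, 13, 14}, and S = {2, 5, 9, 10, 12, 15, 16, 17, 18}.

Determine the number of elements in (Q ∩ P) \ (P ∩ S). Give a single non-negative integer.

3

Q ∩ P = {6, 12, 13, 14}
P ∩ S = {2, 9, 12, 15, 17}
(Q ∩ P) \ (P ∩ S) = {6, 13, 14}
|(Q ∩ P) \ (P ∩ S)| = 3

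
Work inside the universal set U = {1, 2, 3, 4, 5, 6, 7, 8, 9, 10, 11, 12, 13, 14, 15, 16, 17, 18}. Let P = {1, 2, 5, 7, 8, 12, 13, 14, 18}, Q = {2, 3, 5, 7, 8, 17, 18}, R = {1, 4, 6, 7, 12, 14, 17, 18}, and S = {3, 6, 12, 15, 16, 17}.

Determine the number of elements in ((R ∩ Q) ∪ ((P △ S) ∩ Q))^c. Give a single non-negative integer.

R ∩ Q = {7, 17, 18}
P △ S = {1, 2, 3, 5, 6, 7, 8, 13, 14, 15, 16, 17, 18}
(P △ S) ∩ Q = {2, 3, 5, 7, 8, 17, 18}
(R ∩ Q) ∪ ((P △ S) ∩ Q) = {2, 3, 5, 7, 8, 17, 18}
((R ∩ Q) ∪ ((P △ S) ∩ Q))^c = {1, 4, 6, 9, 10, 11, 12, 13, 14, 15, 16}
|((R ∩ Q) ∪ ((P △ S) ∩ Q))^c| = 11

11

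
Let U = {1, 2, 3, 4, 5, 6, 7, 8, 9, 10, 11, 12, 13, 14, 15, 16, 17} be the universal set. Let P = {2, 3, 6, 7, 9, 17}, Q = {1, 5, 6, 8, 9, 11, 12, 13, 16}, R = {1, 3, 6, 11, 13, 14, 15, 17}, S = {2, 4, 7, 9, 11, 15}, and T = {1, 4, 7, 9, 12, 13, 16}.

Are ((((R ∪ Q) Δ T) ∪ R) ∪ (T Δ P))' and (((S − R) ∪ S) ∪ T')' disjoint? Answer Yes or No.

R ∪ Q = {1, 3, 5, 6, 8, 9, 11, 12, 13, 14, 15, 16, 17}
(R ∪ Q) Δ T = {3, 4, 5, 6, 7, 8, 11, 14, 15, 17}
((R ∪ Q) Δ T) ∪ R = {1, 3, 4, 5, 6, 7, 8, 11, 13, 14, 15, 17}
T Δ P = {1, 2, 3, 4, 6, 12, 13, 16, 17}
(((R ∪ Q) Δ T) ∪ R) ∪ (T Δ P) = {1, 2, 3, 4, 5, 6, 7, 8, 11, 12, 13, 14, 15, 16, 17}
((((R ∪ Q) Δ T) ∪ R) ∪ (T Δ P))' = {9, 10}
S − R = {2, 4, 7, 9}
(S − R) ∪ S = {2, 4, 7, 9, 11, 15}
T' = {2, 3, 5, 6, 8, 10, 11, 14, 15, 17}
((S − R) ∪ S) ∪ T' = {2, 3, 4, 5, 6, 7, 8, 9, 10, 11, 14, 15, 17}
(((S − R) ∪ S) ∪ T')' = {1, 12, 13, 16}
{9, 10} and {1, 12, 13, 16} share no elements.

Yes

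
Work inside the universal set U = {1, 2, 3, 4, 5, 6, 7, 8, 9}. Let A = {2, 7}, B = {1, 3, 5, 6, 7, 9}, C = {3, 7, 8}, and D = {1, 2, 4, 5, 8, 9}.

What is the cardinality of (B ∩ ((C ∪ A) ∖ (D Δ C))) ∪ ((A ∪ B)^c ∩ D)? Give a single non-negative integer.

C ∪ A = {2, 3, 7, 8}
D Δ C = {1, 2, 3, 4, 5, 7, 9}
(C ∪ A) ∖ (D Δ C) = {8}
B ∩ ((C ∪ A) ∖ (D Δ C)) = {}
A ∪ B = {1, 2, 3, 5, 6, 7, 9}
(A ∪ B)^c = {4, 8}
(A ∪ B)^c ∩ D = {4, 8}
(B ∩ ((C ∪ A) ∖ (D Δ C))) ∪ ((A ∪ B)^c ∩ D) = {4, 8}
|(B ∩ ((C ∪ A) ∖ (D Δ C))) ∪ ((A ∪ B)^c ∩ D)| = 2

2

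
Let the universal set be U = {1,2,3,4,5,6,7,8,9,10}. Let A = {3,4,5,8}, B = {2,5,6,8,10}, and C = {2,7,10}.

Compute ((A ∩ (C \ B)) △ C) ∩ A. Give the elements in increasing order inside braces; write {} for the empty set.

C \ B = {7}
A ∩ (C \ B) = {}
(A ∩ (C \ B)) △ C = {2,7,10}
((A ∩ (C \ B)) △ C) ∩ A = {}

{}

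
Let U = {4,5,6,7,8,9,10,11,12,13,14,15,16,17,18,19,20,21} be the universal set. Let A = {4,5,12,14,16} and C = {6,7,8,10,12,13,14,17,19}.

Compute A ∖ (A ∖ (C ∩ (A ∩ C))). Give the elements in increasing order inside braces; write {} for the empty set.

A ∩ C = {12,14}
C ∩ (A ∩ C) = {12,14}
A ∖ (C ∩ (A ∩ C)) = {4,5,16}
A ∖ (A ∖ (C ∩ (A ∩ C))) = {12,14}

{12,14}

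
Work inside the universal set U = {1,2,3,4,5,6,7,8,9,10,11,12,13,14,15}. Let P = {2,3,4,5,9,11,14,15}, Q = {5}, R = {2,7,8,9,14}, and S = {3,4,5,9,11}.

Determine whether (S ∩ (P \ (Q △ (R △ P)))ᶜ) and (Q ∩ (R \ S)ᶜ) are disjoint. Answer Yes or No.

R △ P = {3,4,5,7,8,11,15}
Q △ (R △ P) = {3,4,7,8,11,15}
P \ (Q △ (R △ P)) = {2,5,9,14}
(P \ (Q △ (R △ P)))ᶜ = {1,3,4,6,7,8,10,11,12,13,15}
S ∩ (P \ (Q △ (R △ P)))ᶜ = {3,4,11}
R \ S = {2,7,8,14}
(R \ S)ᶜ = {1,3,4,5,6,9,10,11,12,13,15}
Q ∩ (R \ S)ᶜ = {5}
{3,4,11} and {5} share no elements.

Yes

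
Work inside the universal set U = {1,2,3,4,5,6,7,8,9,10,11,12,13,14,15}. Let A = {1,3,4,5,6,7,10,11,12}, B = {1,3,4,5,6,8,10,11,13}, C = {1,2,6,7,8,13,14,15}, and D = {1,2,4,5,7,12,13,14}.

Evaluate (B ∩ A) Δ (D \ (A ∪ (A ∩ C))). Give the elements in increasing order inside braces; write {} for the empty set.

{1,2,3,4,5,6,10,11,13,14}

B ∩ A = {1,3,4,5,6,10,11}
A ∩ C = {1,6,7}
A ∪ (A ∩ C) = {1,3,4,5,6,7,10,11,12}
D \ (A ∪ (A ∩ C)) = {2,13,14}
(B ∩ A) Δ (D \ (A ∪ (A ∩ C))) = {1,2,3,4,5,6,10,11,13,14}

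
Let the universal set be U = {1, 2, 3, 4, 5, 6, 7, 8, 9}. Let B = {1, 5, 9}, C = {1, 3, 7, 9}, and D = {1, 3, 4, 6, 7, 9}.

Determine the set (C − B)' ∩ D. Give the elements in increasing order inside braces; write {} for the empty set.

C − B = {3, 7}
(C − B)' = {1, 2, 4, 5, 6, 8, 9}
(C − B)' ∩ D = {1, 4, 6, 9}

{1, 4, 6, 9}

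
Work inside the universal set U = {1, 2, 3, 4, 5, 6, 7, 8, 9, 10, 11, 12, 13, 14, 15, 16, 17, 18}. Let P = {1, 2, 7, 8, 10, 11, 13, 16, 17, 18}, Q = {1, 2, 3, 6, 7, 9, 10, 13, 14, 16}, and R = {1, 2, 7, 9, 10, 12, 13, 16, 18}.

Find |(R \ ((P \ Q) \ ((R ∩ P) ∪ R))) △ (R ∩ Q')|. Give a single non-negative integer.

P \ Q = {8, 11, 17, 18}
R ∩ P = {1, 2, 7, 10, 13, 16, 18}
(R ∩ P) ∪ R = {1, 2, 7, 9, 10, 12, 13, 16, 18}
(P \ Q) \ ((R ∩ P) ∪ R) = {8, 11, 17}
R \ ((P \ Q) \ ((R ∩ P) ∪ R)) = {1, 2, 7, 9, 10, 12, 13, 16, 18}
Q' = {4, 5, 8, 11, 12, 15, 17, 18}
R ∩ Q' = {12, 18}
(R \ ((P \ Q) \ ((R ∩ P) ∪ R))) △ (R ∩ Q') = {1, 2, 7, 9, 10, 13, 16}
|(R \ ((P \ Q) \ ((R ∩ P) ∪ R))) △ (R ∩ Q')| = 7

7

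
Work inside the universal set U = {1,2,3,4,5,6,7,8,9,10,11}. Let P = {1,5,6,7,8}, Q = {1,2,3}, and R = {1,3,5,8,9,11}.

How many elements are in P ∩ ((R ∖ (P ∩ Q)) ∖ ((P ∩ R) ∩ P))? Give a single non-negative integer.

P ∩ Q = {1}
R ∖ (P ∩ Q) = {3,5,8,9,11}
P ∩ R = {1,5,8}
(P ∩ R) ∩ P = {1,5,8}
(R ∖ (P ∩ Q)) ∖ ((P ∩ R) ∩ P) = {3,9,11}
P ∩ ((R ∖ (P ∩ Q)) ∖ ((P ∩ R) ∩ P)) = {}
|P ∩ ((R ∖ (P ∩ Q)) ∖ ((P ∩ R) ∩ P))| = 0

0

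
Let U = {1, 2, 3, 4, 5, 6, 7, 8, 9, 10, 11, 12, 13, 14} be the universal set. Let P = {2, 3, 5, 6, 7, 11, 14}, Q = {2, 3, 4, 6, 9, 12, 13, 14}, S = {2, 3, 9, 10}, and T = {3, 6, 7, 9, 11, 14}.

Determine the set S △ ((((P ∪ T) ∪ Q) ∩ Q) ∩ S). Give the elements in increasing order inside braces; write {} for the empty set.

P ∪ T = {2, 3, 5, 6, 7, 9, 11, 14}
(P ∪ T) ∪ Q = {2, 3, 4, 5, 6, 7, 9, 11, 12, 13, 14}
((P ∪ T) ∪ Q) ∩ Q = {2, 3, 4, 6, 9, 12, 13, 14}
(((P ∪ T) ∪ Q) ∩ Q) ∩ S = {2, 3, 9}
S △ ((((P ∪ T) ∪ Q) ∩ Q) ∩ S) = {10}

{10}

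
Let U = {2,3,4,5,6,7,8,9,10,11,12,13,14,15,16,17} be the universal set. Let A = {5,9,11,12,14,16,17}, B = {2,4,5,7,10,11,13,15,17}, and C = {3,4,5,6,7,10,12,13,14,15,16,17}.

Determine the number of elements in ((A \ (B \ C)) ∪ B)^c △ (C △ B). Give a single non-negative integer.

6

B \ C = {2,11}
A \ (B \ C) = {5,9,12,14,16,17}
(A \ (B \ C)) ∪ B = {2,4,5,7,9,10,11,12,13,14,15,16,17}
((A \ (B \ C)) ∪ B)^c = {3,6,8}
C △ B = {2,3,6,11,12,14,16}
((A \ (B \ C)) ∪ B)^c △ (C △ B) = {2,8,11,12,14,16}
|((A \ (B \ C)) ∪ B)^c △ (C △ B)| = 6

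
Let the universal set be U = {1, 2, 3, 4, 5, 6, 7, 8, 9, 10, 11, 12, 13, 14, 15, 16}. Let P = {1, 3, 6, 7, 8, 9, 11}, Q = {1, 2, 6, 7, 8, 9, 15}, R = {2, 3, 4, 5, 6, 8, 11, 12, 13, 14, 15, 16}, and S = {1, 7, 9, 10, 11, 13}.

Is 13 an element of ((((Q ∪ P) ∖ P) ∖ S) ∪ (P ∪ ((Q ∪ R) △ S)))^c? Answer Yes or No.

13 ∉ Q and 13 ∉ P, so 13 ∉ Q ∪ P
13 ∉ (Q ∪ P) and 13 ∉ P, so 13 ∉ (Q ∪ P) ∖ P
13 ∉ ((Q ∪ P) ∖ P) and 13 ∈ S, so 13 ∉ ((Q ∪ P) ∖ P) ∖ S
13 ∉ Q and 13 ∈ R, so 13 ∈ Q ∪ R
13 ∈ (Q ∪ R) and 13 ∈ S, so 13 ∉ (Q ∪ R) △ S
13 ∉ P and 13 ∉ ((Q ∪ R) △ S), so 13 ∉ P ∪ ((Q ∪ R) △ S)
13 ∉ (((Q ∪ P) ∖ P) ∖ S) and 13 ∉ (P ∪ ((Q ∪ R) △ S)), so 13 ∉ (((Q ∪ P) ∖ P) ∖ S) ∪ (P ∪ ((Q ∪ R) △ S))
13 ∈ ((((Q ∪ P) ∖ P) ∖ S) ∪ (P ∪ ((Q ∪ R) △ S)))^c since 13 ∉ ((((Q ∪ P) ∖ P) ∖ S) ∪ (P ∪ ((Q ∪ R) △ S)))

Yes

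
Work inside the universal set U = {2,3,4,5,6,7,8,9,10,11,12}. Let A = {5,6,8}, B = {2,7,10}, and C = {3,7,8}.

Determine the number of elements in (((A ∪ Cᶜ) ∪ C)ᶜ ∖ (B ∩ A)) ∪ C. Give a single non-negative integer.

Cᶜ = {2,4,5,6,9,10,11,12}
A ∪ Cᶜ = {2,4,5,6,8,9,10,11,12}
(A ∪ Cᶜ) ∪ C = {2,3,4,5,6,7,8,9,10,11,12}
((A ∪ Cᶜ) ∪ C)ᶜ = {}
B ∩ A = {}
((A ∪ Cᶜ) ∪ C)ᶜ ∖ (B ∩ A) = {}
(((A ∪ Cᶜ) ∪ C)ᶜ ∖ (B ∩ A)) ∪ C = {3,7,8}
|(((A ∪ Cᶜ) ∪ C)ᶜ ∖ (B ∩ A)) ∪ C| = 3

3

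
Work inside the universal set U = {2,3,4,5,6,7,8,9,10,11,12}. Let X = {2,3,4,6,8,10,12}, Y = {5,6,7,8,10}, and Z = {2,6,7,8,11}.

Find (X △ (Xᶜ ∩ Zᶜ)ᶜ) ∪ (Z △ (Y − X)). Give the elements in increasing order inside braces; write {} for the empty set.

{2,5,6,7,8,11}

Xᶜ = {5,7,9,11}
Zᶜ = {3,4,5,9,10,12}
Xᶜ ∩ Zᶜ = {5,9}
(Xᶜ ∩ Zᶜ)ᶜ = {2,3,4,6,7,8,10,11,12}
X △ (Xᶜ ∩ Zᶜ)ᶜ = {7,11}
Y − X = {5,7}
Z △ (Y − X) = {2,5,6,8,11}
(X △ (Xᶜ ∩ Zᶜ)ᶜ) ∪ (Z △ (Y − X)) = {2,5,6,7,8,11}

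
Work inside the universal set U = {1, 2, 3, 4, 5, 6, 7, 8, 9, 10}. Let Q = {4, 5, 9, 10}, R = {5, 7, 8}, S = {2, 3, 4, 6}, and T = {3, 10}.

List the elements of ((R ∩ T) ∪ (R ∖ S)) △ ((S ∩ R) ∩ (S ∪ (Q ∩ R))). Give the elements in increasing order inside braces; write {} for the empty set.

{5, 7, 8}

R ∩ T = {}
R ∖ S = {5, 7, 8}
(R ∩ T) ∪ (R ∖ S) = {5, 7, 8}
S ∩ R = {}
Q ∩ R = {5}
S ∪ (Q ∩ R) = {2, 3, 4, 5, 6}
(S ∩ R) ∩ (S ∪ (Q ∩ R)) = {}
((R ∩ T) ∪ (R ∖ S)) △ ((S ∩ R) ∩ (S ∪ (Q ∩ R))) = {5, 7, 8}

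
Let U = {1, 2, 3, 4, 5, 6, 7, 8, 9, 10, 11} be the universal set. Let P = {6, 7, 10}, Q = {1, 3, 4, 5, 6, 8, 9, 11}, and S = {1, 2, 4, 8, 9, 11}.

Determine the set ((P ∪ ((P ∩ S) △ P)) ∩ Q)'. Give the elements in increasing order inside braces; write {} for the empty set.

{1, 2, 3, 4, 5, 7, 8, 9, 10, 11}

P ∩ S = {}
(P ∩ S) △ P = {6, 7, 10}
P ∪ ((P ∩ S) △ P) = {6, 7, 10}
(P ∪ ((P ∩ S) △ P)) ∩ Q = {6}
((P ∪ ((P ∩ S) △ P)) ∩ Q)' = {1, 2, 3, 4, 5, 7, 8, 9, 10, 11}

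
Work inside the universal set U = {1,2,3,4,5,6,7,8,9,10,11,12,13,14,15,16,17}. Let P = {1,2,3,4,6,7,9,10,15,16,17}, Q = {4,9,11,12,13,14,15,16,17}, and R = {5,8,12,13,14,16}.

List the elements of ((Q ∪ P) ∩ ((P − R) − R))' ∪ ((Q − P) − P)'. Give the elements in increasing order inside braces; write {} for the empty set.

Q ∪ P = {1,2,3,4,6,7,9,10,11,12,13,14,15,16,17}
P − R = {1,2,3,4,6,7,9,10,15,17}
(P − R) − R = {1,2,3,4,6,7,9,10,15,17}
(Q ∪ P) ∩ ((P − R) − R) = {1,2,3,4,6,7,9,10,15,17}
((Q ∪ P) ∩ ((P − R) − R))' = {5,8,11,12,13,14,16}
Q − P = {11,12,13,14}
(Q − P) − P = {11,12,13,14}
((Q − P) − P)' = {1,2,3,4,5,6,7,8,9,10,15,16,17}
((Q ∪ P) ∩ ((P − R) − R))' ∪ ((Q − P) − P)' = {1,2,3,4,5,6,7,8,9,10,11,12,13,14,15,16,17}

{1,2,3,4,5,6,7,8,9,10,11,12,13,14,15,16,17}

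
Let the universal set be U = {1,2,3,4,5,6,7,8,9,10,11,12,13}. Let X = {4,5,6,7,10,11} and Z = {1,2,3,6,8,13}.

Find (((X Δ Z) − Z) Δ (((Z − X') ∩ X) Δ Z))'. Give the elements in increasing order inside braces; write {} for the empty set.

X Δ Z = {1,2,3,4,5,7,8,10,11,13}
(X Δ Z) − Z = {4,5,7,10,11}
X' = {1,2,3,8,9,12,13}
Z − X' = {6}
(Z − X') ∩ X = {6}
((Z − X') ∩ X) Δ Z = {1,2,3,8,13}
((X Δ Z) − Z) Δ (((Z − X') ∩ X) Δ Z) = {1,2,3,4,5,7,8,10,11,13}
(((X Δ Z) − Z) Δ (((Z − X') ∩ X) Δ Z))' = {6,9,12}

{6,9,12}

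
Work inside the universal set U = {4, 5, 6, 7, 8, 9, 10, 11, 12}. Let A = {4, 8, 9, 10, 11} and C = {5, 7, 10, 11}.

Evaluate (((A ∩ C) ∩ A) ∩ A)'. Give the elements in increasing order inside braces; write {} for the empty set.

A ∩ C = {10, 11}
(A ∩ C) ∩ A = {10, 11}
((A ∩ C) ∩ A) ∩ A = {10, 11}
(((A ∩ C) ∩ A) ∩ A)' = {4, 5, 6, 7, 8, 9, 12}

{4, 5, 6, 7, 8, 9, 12}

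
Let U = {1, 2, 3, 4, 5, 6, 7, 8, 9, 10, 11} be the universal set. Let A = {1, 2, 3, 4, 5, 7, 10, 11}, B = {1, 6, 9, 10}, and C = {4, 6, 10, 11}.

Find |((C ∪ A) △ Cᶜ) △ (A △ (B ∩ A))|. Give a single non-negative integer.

8

C ∪ A = {1, 2, 3, 4, 5, 6, 7, 10, 11}
Cᶜ = {1, 2, 3, 5, 7, 8, 9}
(C ∪ A) △ Cᶜ = {4, 6, 8, 9, 10, 11}
B ∩ A = {1, 10}
A △ (B ∩ A) = {2, 3, 4, 5, 7, 11}
((C ∪ A) △ Cᶜ) △ (A △ (B ∩ A)) = {2, 3, 5, 6, 7, 8, 9, 10}
|((C ∪ A) △ Cᶜ) △ (A △ (B ∩ A))| = 8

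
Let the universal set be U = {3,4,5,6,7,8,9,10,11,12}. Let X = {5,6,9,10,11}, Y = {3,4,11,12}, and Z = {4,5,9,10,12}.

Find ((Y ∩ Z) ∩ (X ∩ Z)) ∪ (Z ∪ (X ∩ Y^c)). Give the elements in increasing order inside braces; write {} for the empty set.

Y ∩ Z = {4,12}
X ∩ Z = {5,9,10}
(Y ∩ Z) ∩ (X ∩ Z) = {}
Y^c = {5,6,7,8,9,10}
X ∩ Y^c = {5,6,9,10}
Z ∪ (X ∩ Y^c) = {4,5,6,9,10,12}
((Y ∩ Z) ∩ (X ∩ Z)) ∪ (Z ∪ (X ∩ Y^c)) = {4,5,6,9,10,12}

{4,5,6,9,10,12}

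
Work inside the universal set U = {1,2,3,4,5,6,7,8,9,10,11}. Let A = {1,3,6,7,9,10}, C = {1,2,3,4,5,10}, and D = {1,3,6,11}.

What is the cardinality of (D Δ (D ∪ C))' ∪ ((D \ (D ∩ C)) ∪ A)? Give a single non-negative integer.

D ∪ C = {1,2,3,4,5,6,10,11}
D Δ (D ∪ C) = {2,4,5,10}
(D Δ (D ∪ C))' = {1,3,6,7,8,9,11}
D ∩ C = {1,3}
D \ (D ∩ C) = {6,11}
(D \ (D ∩ C)) ∪ A = {1,3,6,7,9,10,11}
(D Δ (D ∪ C))' ∪ ((D \ (D ∩ C)) ∪ A) = {1,3,6,7,8,9,10,11}
|(D Δ (D ∪ C))' ∪ ((D \ (D ∩ C)) ∪ A)| = 8

8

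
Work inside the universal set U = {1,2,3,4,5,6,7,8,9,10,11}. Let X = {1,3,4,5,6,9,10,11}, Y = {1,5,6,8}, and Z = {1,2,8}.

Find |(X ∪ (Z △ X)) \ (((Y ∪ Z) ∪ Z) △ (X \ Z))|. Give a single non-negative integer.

Z △ X = {2,3,4,5,6,8,9,10,11}
X ∪ (Z △ X) = {1,2,3,4,5,6,8,9,10,11}
Y ∪ Z = {1,2,5,6,8}
(Y ∪ Z) ∪ Z = {1,2,5,6,8}
X \ Z = {3,4,5,6,9,10,11}
((Y ∪ Z) ∪ Z) △ (X \ Z) = {1,2,3,4,8,9,10,11}
(X ∪ (Z △ X)) \ (((Y ∪ Z) ∪ Z) △ (X \ Z)) = {5,6}
|(X ∪ (Z △ X)) \ (((Y ∪ Z) ∪ Z) △ (X \ Z))| = 2

2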